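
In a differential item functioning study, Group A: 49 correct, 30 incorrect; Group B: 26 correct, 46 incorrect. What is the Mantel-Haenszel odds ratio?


Odds_A = 49/30 = 1.6333
Odds_B = 26/46 = 0.5652
OR = Odds_A / Odds_B = 1.6333 / 0.5652
Exactly, OR = (49 * 46) / (30 * 26) = 2254 / 780
OR = 2.8897

2.8897


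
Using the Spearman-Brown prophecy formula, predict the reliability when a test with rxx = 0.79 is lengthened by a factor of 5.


r_new = (n * rxx) / (1 + (n-1) * rxx)
r_new = (5 * 0.79) / (1 + 4 * 0.79)
r_new = 3.95 / 4.16
r_new = 0.9495

0.9495


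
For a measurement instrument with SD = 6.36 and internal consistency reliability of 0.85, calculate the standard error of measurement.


SEM = SD * sqrt(1 - rxx)
SEM = 6.36 * sqrt(1 - 0.85)
SEM = 6.36 * sqrt(0.15) = 6.36 * 0.387298
SEM = 2.4632

2.4632


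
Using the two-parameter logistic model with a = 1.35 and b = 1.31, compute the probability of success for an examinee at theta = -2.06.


a*(theta - b) = 1.35 * (-2.06 - 1.31) = -4.5495
exp(--4.5495) = 94.5851
P = 1 / (1 + 94.5851)
P = 0.0105

0.0105


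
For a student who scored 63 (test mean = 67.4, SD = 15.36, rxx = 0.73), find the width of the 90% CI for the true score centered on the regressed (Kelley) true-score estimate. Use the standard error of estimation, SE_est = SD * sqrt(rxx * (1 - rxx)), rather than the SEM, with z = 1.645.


True score estimate = 0.73*63 + 0.27*67.4 = 64.188
SE_est = SD * sqrt(rxx * (1 - rxx)) = 15.36 * sqrt(0.73 * 0.27) = 15.36 * sqrt(0.1971) = 6.819217
CI = T_est +/- z * SE_est, so width = 2 * z * SE_est = 2 * 1.645 * 6.819217
Width = 22.4352

22.4352


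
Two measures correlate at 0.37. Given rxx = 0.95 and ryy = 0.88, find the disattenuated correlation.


r_corrected = rxy / sqrt(rxx * ryy)
= 0.37 / sqrt(0.95 * 0.88)
= 0.37 / sqrt(0.836)
= 0.37 / 0.91433
r_corrected = 0.4047

0.4047


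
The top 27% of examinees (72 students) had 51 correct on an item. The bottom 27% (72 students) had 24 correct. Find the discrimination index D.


p_upper = 51/72 = 0.7083
p_lower = 24/72 = 0.3333
D = 0.7083 - 0.3333 = 0.375

0.375


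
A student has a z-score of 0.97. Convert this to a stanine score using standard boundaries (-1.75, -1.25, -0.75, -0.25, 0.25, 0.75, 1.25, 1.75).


Stanine boundaries: [-1.75, -1.25, -0.75, -0.25, 0.25, 0.75, 1.25, 1.75]
z = 0.97
Check each boundary:
  z >= -1.75 -> could be stanine 2
  z >= -1.25 -> could be stanine 3
  z >= -0.75 -> could be stanine 4
  z >= -0.25 -> could be stanine 5
  z >= 0.25 -> could be stanine 6
  z >= 0.75 -> could be stanine 7
  z < 1.25
  z < 1.75
Highest qualifying boundary gives stanine = 7

7


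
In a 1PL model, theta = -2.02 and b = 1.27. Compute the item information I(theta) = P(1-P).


P = 1/(1+exp(-(-2.02-1.27))) = 0.0359
I = P*(1-P) = 0.0359 * 0.9641
I = 0.0346

0.0346


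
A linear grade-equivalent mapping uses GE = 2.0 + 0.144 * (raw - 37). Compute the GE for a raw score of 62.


raw - median = 62 - 37 = 25
slope * diff = 0.144 * 25 = 3.6
GE = 2.0 + 3.6
GE = 5.6

5.6


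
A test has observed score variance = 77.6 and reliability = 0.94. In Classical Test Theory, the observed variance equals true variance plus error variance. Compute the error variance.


var_true = rxx * var_obs = 0.94 * 77.6 = 72.944
var_error = var_obs - var_true
var_error = 77.6 - 72.944
var_error = 4.656

4.656


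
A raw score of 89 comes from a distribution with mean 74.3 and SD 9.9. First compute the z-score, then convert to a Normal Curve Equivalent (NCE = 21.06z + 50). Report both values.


z = (X - mean) / SD = (89 - 74.3) / 9.9
z = 14.7 / 9.9
z = 1.4848
NCE = NCE = 21.06z + 50
Carry z at full precision (z = 14.7 / 9.9) into the conversion:
NCE = 21.06 * (14.7 / 9.9) + 50 = 309.582 / 9.9 + 50
NCE = 31.2709 + 50
NCE = 81.2709

81.2709


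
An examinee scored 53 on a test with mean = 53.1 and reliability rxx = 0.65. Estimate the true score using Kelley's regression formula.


T_est = rxx * X + (1 - rxx) * mean
T_est = 0.65 * 53 + 0.35 * 53.1
T_est = 34.45 + 18.585
T_est = 53.035

53.035


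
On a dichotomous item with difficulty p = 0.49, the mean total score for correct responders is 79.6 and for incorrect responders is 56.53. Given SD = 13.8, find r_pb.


q = 1 - p = 0.51
rpb = ((M1 - M0) / SD) * sqrt(p * q)
rpb = ((79.6 - 56.53) / 13.8) * sqrt(0.49 * 0.51)
rpb = 0.8357

0.8357


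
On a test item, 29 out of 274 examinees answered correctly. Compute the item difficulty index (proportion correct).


Item difficulty p = number correct / total examinees
p = 29 / 274
p = 0.1058

0.1058


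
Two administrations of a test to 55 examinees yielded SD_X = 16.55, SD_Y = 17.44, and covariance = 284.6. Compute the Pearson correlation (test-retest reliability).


r = cov(X,Y) / (SD_X * SD_Y)
r = 284.6 / (16.55 * 17.44)
r = 284.6 / 288.632
r = 0.986

0.986


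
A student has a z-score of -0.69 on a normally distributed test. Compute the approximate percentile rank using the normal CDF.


CDF(z) = 0.5 * (1 + erf(z/sqrt(2)))
erf(-0.4879) = -0.5098
CDF = 0.2451
Percentile rank = 0.2451 * 100 = 24.51

24.51


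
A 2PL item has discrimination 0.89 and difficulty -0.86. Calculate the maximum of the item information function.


For 2PL, max info at theta = b = -0.86
I_max = a^2 / 4 = 0.89^2 / 4
= 0.7921 / 4
I_max = 0.198

0.198


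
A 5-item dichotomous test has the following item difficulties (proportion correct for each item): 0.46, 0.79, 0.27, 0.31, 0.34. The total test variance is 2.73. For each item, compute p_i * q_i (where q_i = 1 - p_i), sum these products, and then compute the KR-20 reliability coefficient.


For each item, compute p_i * q_i:
  Item 1: 0.46 * 0.54 = 0.2484
  Item 2: 0.79 * 0.21 = 0.1659
  Item 3: 0.27 * 0.73 = 0.1971
  Item 4: 0.31 * 0.69 = 0.2139
  Item 5: 0.34 * 0.66 = 0.2244
Sum(p_i * q_i) = 0.2484 + 0.1659 + 0.1971 + 0.2139 + 0.2244 = 1.0497
KR-20 = (k/(k-1)) * (1 - Sum(p_i*q_i) / Var_total)
= (5/4) * (1 - 1.0497/2.73)
= 1.25 * 0.6155
KR-20 = 0.7694

0.7694


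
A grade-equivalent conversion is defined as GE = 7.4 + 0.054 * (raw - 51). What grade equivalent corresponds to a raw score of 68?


raw - median = 68 - 51 = 17
slope * diff = 0.054 * 17 = 0.918
GE = 7.4 + 0.918
GE = 8.318

8.318


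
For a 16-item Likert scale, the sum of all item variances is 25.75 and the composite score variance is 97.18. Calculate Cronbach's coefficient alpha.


alpha = (k/(k-1)) * (1 - sum(si^2)/s_total^2)
= (16/15) * (1 - 25.75/97.18)
alpha = 0.784

0.784


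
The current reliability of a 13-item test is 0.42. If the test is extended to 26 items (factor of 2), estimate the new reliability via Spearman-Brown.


r_new = (n * rxx) / (1 + (n-1) * rxx)
r_new = (2 * 0.42) / (1 + 1 * 0.42)
r_new = 0.84 / 1.42
r_new = 0.5915

0.5915


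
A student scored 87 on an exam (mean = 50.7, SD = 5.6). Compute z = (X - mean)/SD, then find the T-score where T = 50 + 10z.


z = (X - mean) / SD = (87 - 50.7) / 5.6
z = 36.3 / 5.6
z = 6.4821
T-score = T = 50 + 10z
Carry z at full precision (z = 36.3 / 5.6) into the conversion:
T-score = 50 + 10 * (36.3 / 5.6) = 50 + 363 / 5.6
T-score = 50 + 64.8214
T-score = 114.8214

114.8214


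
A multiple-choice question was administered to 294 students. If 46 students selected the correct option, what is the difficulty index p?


Item difficulty p = number correct / total examinees
p = 46 / 294
p = 0.1565

0.1565


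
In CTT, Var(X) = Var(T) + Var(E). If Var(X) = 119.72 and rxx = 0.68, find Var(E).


var_true = rxx * var_obs = 0.68 * 119.72 = 81.4096
var_error = var_obs - var_true
var_error = 119.72 - 81.4096
var_error = 38.3104

38.3104


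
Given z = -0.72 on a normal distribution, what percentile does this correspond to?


CDF(z) = 0.5 * (1 + erf(z/sqrt(2)))
erf(-0.5091) = -0.5285
CDF = 0.2358
Percentile rank = 0.2358 * 100 = 23.58

23.58


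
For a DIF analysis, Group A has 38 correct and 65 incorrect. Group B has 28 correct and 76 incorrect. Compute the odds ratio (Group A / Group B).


Odds_A = 38/65 = 0.5846
Odds_B = 28/76 = 0.3684
OR = Odds_A / Odds_B = 0.5846 / 0.3684
Exactly, OR = (38 * 76) / (65 * 28) = 2888 / 1820
OR = 1.5868

1.5868


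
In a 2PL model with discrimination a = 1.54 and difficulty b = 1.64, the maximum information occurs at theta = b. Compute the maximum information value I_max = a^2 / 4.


For 2PL, max info at theta = b = 1.64
I_max = a^2 / 4 = 1.54^2 / 4
= 2.3716 / 4
I_max = 0.5929

0.5929


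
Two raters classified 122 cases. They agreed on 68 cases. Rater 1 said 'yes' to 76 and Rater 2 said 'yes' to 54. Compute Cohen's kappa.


P_o = 68/122 = 0.557377
P_e = (76*54 + 46*68) / 14884 = 0.485891
kappa = (P_o - P_e) / (1 - P_e)
kappa = (0.557377 - 0.485891) / (1 - 0.485891)
kappa = 0.139

0.139


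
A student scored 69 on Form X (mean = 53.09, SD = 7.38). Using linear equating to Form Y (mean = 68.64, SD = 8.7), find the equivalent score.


slope = SD_Y / SD_X = 8.7 / 7.38 ~ 1.1789
intercept = mean_Y - slope * mean_X = 68.64 - (8.7 / 7.38) * 53.09 ~ 6.0542
Y = slope * X + intercept. To avoid rounding drift from the rounded slope/intercept, evaluate the equivalent form Y = mean_Y + SD_Y * (X - mean_X) / SD_X at full precision:
Y = 68.64 + 8.7 * (69 - 53.09) / 7.38
Y = 68.64 + 8.7 * 15.91 / 7.38
Y = 68.64 + 138.417 / 7.38
Y = 68.64 + 18.7557
Y = 87.3957

87.3957


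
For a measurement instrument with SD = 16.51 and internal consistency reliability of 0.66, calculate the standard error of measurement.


SEM = SD * sqrt(1 - rxx)
SEM = 16.51 * sqrt(1 - 0.66)
SEM = 16.51 * sqrt(0.34) = 16.51 * 0.583095
SEM = 9.6269

9.6269


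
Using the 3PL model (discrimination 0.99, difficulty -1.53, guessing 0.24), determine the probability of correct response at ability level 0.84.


logit = 0.99*(0.84 - -1.53) = 2.3463
P* = 1/(1 + exp(-2.3463)) = 0.9126
P = 0.24 + (1 - 0.24) * 0.9126
P = 0.9336

0.9336


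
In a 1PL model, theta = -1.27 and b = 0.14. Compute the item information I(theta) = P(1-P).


P = 1/(1+exp(-(-1.27-0.14))) = 0.1962
I = P*(1-P) = 0.1962 * 0.8038
I = 0.1577

0.1577


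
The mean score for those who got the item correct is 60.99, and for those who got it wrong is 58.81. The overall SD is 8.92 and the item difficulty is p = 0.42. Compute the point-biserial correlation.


q = 1 - p = 0.58
rpb = ((M1 - M0) / SD) * sqrt(p * q)
rpb = ((60.99 - 58.81) / 8.92) * sqrt(0.42 * 0.58)
rpb = 0.1206

0.1206


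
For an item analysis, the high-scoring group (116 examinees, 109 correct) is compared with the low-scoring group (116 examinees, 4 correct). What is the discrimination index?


p_upper = 109/116 = 0.9397
p_lower = 4/116 = 0.0345
D = 0.9397 - 0.0345 = 0.9052

0.9052


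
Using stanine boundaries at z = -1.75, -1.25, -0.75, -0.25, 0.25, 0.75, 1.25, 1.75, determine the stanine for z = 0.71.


Stanine boundaries: [-1.75, -1.25, -0.75, -0.25, 0.25, 0.75, 1.25, 1.75]
z = 0.71
Check each boundary:
  z >= -1.75 -> could be stanine 2
  z >= -1.25 -> could be stanine 3
  z >= -0.75 -> could be stanine 4
  z >= -0.25 -> could be stanine 5
  z >= 0.25 -> could be stanine 6
  z < 0.75
  z < 1.25
  z < 1.75
Highest qualifying boundary gives stanine = 6

6


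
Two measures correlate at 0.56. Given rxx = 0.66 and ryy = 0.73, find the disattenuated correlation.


r_corrected = rxy / sqrt(rxx * ryy)
= 0.56 / sqrt(0.66 * 0.73)
= 0.56 / sqrt(0.4818)
= 0.56 / 0.694118
r_corrected = 0.8068

0.8068


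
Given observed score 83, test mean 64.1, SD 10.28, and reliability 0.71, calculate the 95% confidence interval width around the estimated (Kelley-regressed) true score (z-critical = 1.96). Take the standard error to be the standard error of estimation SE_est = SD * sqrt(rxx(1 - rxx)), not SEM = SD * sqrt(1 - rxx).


True score estimate = 0.71*83 + 0.29*64.1 = 77.519
SE_est = SD * sqrt(rxx * (1 - rxx)) = 10.28 * sqrt(0.71 * 0.29) = 10.28 * sqrt(0.2059) = 4.664674
CI = T_est +/- z * SE_est, so width = 2 * z * SE_est = 2 * 1.96 * 4.664674
Width = 18.2855

18.2855


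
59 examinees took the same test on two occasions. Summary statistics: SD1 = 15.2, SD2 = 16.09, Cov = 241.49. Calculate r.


r = cov(X,Y) / (SD_X * SD_Y)
r = 241.49 / (15.2 * 16.09)
r = 241.49 / 244.568
r = 0.9874

0.9874


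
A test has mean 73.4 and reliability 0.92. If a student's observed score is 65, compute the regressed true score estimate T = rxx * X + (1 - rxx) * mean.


T_est = rxx * X + (1 - rxx) * mean
T_est = 0.92 * 65 + 0.08 * 73.4
T_est = 59.8 + 5.872
T_est = 65.672

65.672


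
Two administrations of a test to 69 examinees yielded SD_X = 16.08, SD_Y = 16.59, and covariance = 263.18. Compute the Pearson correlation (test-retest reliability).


r = cov(X,Y) / (SD_X * SD_Y)
r = 263.18 / (16.08 * 16.59)
r = 263.18 / 266.7672
r = 0.9866

0.9866


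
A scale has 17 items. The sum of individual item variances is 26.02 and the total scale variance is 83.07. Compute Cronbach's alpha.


alpha = (k/(k-1)) * (1 - sum(si^2)/s_total^2)
= (17/16) * (1 - 26.02/83.07)
alpha = 0.7297

0.7297


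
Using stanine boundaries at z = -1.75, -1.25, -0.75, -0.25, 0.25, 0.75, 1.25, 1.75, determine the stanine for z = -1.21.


Stanine boundaries: [-1.75, -1.25, -0.75, -0.25, 0.25, 0.75, 1.25, 1.75]
z = -1.21
Check each boundary:
  z >= -1.75 -> could be stanine 2
  z >= -1.25 -> could be stanine 3
  z < -0.75
  z < -0.25
  z < 0.25
  z < 0.75
  z < 1.25
  z < 1.75
Highest qualifying boundary gives stanine = 3

3


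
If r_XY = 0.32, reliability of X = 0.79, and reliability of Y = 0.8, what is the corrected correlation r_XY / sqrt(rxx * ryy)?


r_corrected = rxy / sqrt(rxx * ryy)
= 0.32 / sqrt(0.79 * 0.8)
= 0.32 / sqrt(0.632)
= 0.32 / 0.794984
r_corrected = 0.4025

0.4025


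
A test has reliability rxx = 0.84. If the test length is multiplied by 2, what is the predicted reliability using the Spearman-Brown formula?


r_new = (n * rxx) / (1 + (n-1) * rxx)
r_new = (2 * 0.84) / (1 + 1 * 0.84)
r_new = 1.68 / 1.84
r_new = 0.913

0.913


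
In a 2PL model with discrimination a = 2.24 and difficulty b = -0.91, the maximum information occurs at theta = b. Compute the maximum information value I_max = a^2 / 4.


For 2PL, max info at theta = b = -0.91
I_max = a^2 / 4 = 2.24^2 / 4
= 5.0176 / 4
I_max = 1.2544

1.2544


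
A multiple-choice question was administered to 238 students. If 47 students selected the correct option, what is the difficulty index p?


Item difficulty p = number correct / total examinees
p = 47 / 238
p = 0.1975

0.1975


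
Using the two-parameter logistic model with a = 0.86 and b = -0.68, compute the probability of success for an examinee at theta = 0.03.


a*(theta - b) = 0.86 * (0.03 - -0.68) = 0.6106
exp(-0.6106) = 0.543
P = 1 / (1 + 0.543)
P = 0.6481

0.6481


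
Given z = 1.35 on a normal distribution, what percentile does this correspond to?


CDF(z) = 0.5 * (1 + erf(z/sqrt(2)))
erf(0.9546) = 0.823
CDF = 0.9115
Percentile rank = 0.9115 * 100 = 91.15

91.15


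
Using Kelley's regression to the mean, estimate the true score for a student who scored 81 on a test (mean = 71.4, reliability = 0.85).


T_est = rxx * X + (1 - rxx) * mean
T_est = 0.85 * 81 + 0.15 * 71.4
T_est = 68.85 + 10.71
T_est = 79.56

79.56


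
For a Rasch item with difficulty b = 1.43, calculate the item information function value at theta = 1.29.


P = 1/(1+exp(-(1.29-1.43))) = 0.4651
I = P*(1-P) = 0.4651 * 0.5349
I = 0.2488

0.2488


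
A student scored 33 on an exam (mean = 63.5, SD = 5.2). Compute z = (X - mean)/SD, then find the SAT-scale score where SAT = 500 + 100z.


z = (X - mean) / SD = (33 - 63.5) / 5.2
z = -30.5 / 5.2
z = -5.8654
SAT-scale = SAT = 500 + 100z
Carry z at full precision (z = -30.5 / 5.2) into the conversion:
SAT-scale = 500 + 100 * (-30.5 / 5.2) = 500 + -3050 / 5.2
SAT-scale = 500 + -586.5385
SAT-scale = -86.5385

-86.5385


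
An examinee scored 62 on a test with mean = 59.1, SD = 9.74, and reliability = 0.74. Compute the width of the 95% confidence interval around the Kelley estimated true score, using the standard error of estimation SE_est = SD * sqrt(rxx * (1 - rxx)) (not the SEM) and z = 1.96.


True score estimate = 0.74*62 + 0.26*59.1 = 61.246
SE_est = SD * sqrt(rxx * (1 - rxx)) = 9.74 * sqrt(0.74 * 0.26) = 9.74 * sqrt(0.1924) = 4.272298
CI = T_est +/- z * SE_est, so width = 2 * z * SE_est = 2 * 1.96 * 4.272298
Width = 16.7474

16.7474


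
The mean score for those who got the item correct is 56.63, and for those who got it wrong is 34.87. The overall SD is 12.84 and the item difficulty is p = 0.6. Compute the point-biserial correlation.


q = 1 - p = 0.4
rpb = ((M1 - M0) / SD) * sqrt(p * q)
rpb = ((56.63 - 34.87) / 12.84) * sqrt(0.6 * 0.4)
rpb = 0.8302

0.8302


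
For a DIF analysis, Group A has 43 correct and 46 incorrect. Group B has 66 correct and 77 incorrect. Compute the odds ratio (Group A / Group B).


Odds_A = 43/46 = 0.9348
Odds_B = 66/77 = 0.8571
OR = Odds_A / Odds_B = 0.9348 / 0.8571
Exactly, OR = (43 * 77) / (46 * 66) = 3311 / 3036
OR = 1.0906

1.0906


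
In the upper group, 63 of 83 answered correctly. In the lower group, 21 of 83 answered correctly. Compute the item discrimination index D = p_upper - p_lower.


p_upper = 63/83 = 0.759
p_lower = 21/83 = 0.253
D = 0.759 - 0.253 = 0.506

0.506


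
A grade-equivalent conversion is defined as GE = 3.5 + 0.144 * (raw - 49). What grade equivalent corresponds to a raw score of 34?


raw - median = 34 - 49 = -15
slope * diff = 0.144 * -15 = -2.16
GE = 3.5 + -2.16
GE = 1.34

1.34


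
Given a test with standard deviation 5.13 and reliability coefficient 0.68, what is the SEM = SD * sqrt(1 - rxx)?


SEM = SD * sqrt(1 - rxx)
SEM = 5.13 * sqrt(1 - 0.68)
SEM = 5.13 * sqrt(0.32) = 5.13 * 0.565685
SEM = 2.902

2.902


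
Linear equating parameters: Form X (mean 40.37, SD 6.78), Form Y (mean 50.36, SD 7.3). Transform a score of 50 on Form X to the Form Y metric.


slope = SD_Y / SD_X = 7.3 / 6.78 ~ 1.0767
intercept = mean_Y - slope * mean_X = 50.36 - (7.3 / 6.78) * 40.37 ~ 6.8938
Y = slope * X + intercept. To avoid rounding drift from the rounded slope/intercept, evaluate the equivalent form Y = mean_Y + SD_Y * (X - mean_X) / SD_X at full precision:
Y = 50.36 + 7.3 * (50 - 40.37) / 6.78
Y = 50.36 + 7.3 * 9.63 / 6.78
Y = 50.36 + 70.299 / 6.78
Y = 50.36 + 10.3686
Y = 60.7286

60.7286


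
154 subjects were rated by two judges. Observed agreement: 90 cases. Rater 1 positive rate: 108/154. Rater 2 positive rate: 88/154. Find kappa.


P_o = 90/154 = 0.584416
P_e = (108*88 + 46*66) / 23716 = 0.528757
kappa = (P_o - P_e) / (1 - P_e)
kappa = (0.584416 - 0.528757) / (1 - 0.528757)
kappa = 0.1181

0.1181


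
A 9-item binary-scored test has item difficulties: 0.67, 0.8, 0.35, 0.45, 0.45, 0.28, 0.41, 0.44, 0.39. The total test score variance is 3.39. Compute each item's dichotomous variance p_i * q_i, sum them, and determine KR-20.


For each item, compute p_i * q_i:
  Item 1: 0.67 * 0.33 = 0.2211
  Item 2: 0.8 * 0.2 = 0.16
  Item 3: 0.35 * 0.65 = 0.2275
  Item 4: 0.45 * 0.55 = 0.2475
  Item 5: 0.45 * 0.55 = 0.2475
  Item 6: 0.28 * 0.72 = 0.2016
  Item 7: 0.41 * 0.59 = 0.2419
  Item 8: 0.44 * 0.56 = 0.2464
  Item 9: 0.39 * 0.61 = 0.2379
Sum(p_i * q_i) = 0.2211 + 0.16 + 0.2275 + 0.2475 + 0.2475 + 0.2016 + 0.2419 + 0.2464 + 0.2379 = 2.0314
KR-20 = (k/(k-1)) * (1 - Sum(p_i*q_i) / Var_total)
= (9/8) * (1 - 2.0314/3.39)
= 1.125 * 0.4008
KR-20 = 0.4509

0.4509


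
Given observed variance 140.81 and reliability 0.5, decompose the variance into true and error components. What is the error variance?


var_true = rxx * var_obs = 0.5 * 140.81 = 70.405
var_error = var_obs - var_true
var_error = 140.81 - 70.405
var_error = 70.405

70.405


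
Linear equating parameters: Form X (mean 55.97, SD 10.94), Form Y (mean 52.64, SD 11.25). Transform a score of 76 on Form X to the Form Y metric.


slope = SD_Y / SD_X = 11.25 / 10.94 ~ 1.0283
intercept = mean_Y - slope * mean_X = 52.64 - (11.25 / 10.94) * 55.97 ~ -4.916
Y = slope * X + intercept. To avoid rounding drift from the rounded slope/intercept, evaluate the equivalent form Y = mean_Y + SD_Y * (X - mean_X) / SD_X at full precision:
Y = 52.64 + 11.25 * (76 - 55.97) / 10.94
Y = 52.64 + 11.25 * 20.03 / 10.94
Y = 52.64 + 225.3375 / 10.94
Y = 52.64 + 20.5976
Y = 73.2376

73.2376


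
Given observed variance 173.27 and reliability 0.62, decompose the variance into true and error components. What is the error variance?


var_true = rxx * var_obs = 0.62 * 173.27 = 107.4274
var_error = var_obs - var_true
var_error = 173.27 - 107.4274
var_error = 65.8426

65.8426


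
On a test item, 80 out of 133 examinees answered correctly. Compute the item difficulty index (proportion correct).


Item difficulty p = number correct / total examinees
p = 80 / 133
p = 0.6015

0.6015


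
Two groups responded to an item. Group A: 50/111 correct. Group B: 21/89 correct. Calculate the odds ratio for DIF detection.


Odds_A = 50/61 = 0.8197
Odds_B = 21/68 = 0.3088
OR = Odds_A / Odds_B = 0.8197 / 0.3088
Exactly, OR = (50 * 68) / (61 * 21) = 3400 / 1281
OR = 2.6542

2.6542


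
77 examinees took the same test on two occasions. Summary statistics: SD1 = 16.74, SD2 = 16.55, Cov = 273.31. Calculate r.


r = cov(X,Y) / (SD_X * SD_Y)
r = 273.31 / (16.74 * 16.55)
r = 273.31 / 277.047
r = 0.9865

0.9865


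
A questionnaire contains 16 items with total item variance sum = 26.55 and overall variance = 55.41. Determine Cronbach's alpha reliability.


alpha = (k/(k-1)) * (1 - sum(si^2)/s_total^2)
= (16/15) * (1 - 26.55/55.41)
alpha = 0.5556

0.5556


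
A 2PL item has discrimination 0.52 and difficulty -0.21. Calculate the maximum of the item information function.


For 2PL, max info at theta = b = -0.21
I_max = a^2 / 4 = 0.52^2 / 4
= 0.2704 / 4
I_max = 0.0676

0.0676


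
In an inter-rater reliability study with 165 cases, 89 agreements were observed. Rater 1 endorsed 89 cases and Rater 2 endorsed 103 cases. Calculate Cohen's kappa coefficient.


P_o = 89/165 = 0.539394
P_e = (89*103 + 76*62) / 27225 = 0.509789
kappa = (P_o - P_e) / (1 - P_e)
kappa = (0.539394 - 0.509789) / (1 - 0.509789)
kappa = 0.0604

0.0604


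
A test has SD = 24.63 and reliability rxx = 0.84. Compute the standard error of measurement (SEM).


SEM = SD * sqrt(1 - rxx)
SEM = 24.63 * sqrt(1 - 0.84)
SEM = 24.63 * sqrt(0.16) = 24.63 * 0.4
SEM = 9.852

9.852


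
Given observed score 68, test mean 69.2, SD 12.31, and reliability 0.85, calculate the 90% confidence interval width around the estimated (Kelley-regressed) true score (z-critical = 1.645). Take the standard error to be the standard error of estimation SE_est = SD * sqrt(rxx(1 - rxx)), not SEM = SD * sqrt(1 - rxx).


True score estimate = 0.85*68 + 0.15*69.2 = 68.18
SE_est = SD * sqrt(rxx * (1 - rxx)) = 12.31 * sqrt(0.85 * 0.15) = 12.31 * sqrt(0.1275) = 4.395549
CI = T_est +/- z * SE_est, so width = 2 * z * SE_est = 2 * 1.645 * 4.395549
Width = 14.4614

14.4614


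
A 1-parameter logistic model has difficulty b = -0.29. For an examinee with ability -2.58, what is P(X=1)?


theta - b = -2.58 - -0.29 = -2.29
exp(-(theta - b)) = exp(2.29) = 9.8749
P = 1 / (1 + 9.8749)
P = 0.092

0.092


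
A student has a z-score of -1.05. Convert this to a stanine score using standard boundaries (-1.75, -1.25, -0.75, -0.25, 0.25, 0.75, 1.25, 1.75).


Stanine boundaries: [-1.75, -1.25, -0.75, -0.25, 0.25, 0.75, 1.25, 1.75]
z = -1.05
Check each boundary:
  z >= -1.75 -> could be stanine 2
  z >= -1.25 -> could be stanine 3
  z < -0.75
  z < -0.25
  z < 0.25
  z < 0.75
  z < 1.25
  z < 1.75
Highest qualifying boundary gives stanine = 3

3


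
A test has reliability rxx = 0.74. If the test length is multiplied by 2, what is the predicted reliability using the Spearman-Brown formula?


r_new = (n * rxx) / (1 + (n-1) * rxx)
r_new = (2 * 0.74) / (1 + 1 * 0.74)
r_new = 1.48 / 1.74
r_new = 0.8506

0.8506


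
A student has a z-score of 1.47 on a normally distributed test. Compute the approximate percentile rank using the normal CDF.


CDF(z) = 0.5 * (1 + erf(z/sqrt(2)))
erf(1.0394) = 0.8584
CDF = 0.9292
Percentile rank = 0.9292 * 100 = 92.92

92.92


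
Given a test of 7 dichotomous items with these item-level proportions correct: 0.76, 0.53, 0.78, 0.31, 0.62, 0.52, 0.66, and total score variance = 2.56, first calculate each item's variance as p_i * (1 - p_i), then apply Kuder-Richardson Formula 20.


For each item, compute p_i * q_i:
  Item 1: 0.76 * 0.24 = 0.1824
  Item 2: 0.53 * 0.47 = 0.2491
  Item 3: 0.78 * 0.22 = 0.1716
  Item 4: 0.31 * 0.69 = 0.2139
  Item 5: 0.62 * 0.38 = 0.2356
  Item 6: 0.52 * 0.48 = 0.2496
  Item 7: 0.66 * 0.34 = 0.2244
Sum(p_i * q_i) = 0.1824 + 0.2491 + 0.1716 + 0.2139 + 0.2356 + 0.2496 + 0.2244 = 1.5266
KR-20 = (k/(k-1)) * (1 - Sum(p_i*q_i) / Var_total)
= (7/6) * (1 - 1.5266/2.56)
= 1.1667 * 0.4037
KR-20 = 0.471

0.471


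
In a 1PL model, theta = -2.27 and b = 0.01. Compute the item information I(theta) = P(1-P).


P = 1/(1+exp(-(-2.27-0.01))) = 0.0928
I = P*(1-P) = 0.0928 * 0.9072
I = 0.0842

0.0842


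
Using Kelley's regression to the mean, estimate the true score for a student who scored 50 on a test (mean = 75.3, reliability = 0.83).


T_est = rxx * X + (1 - rxx) * mean
T_est = 0.83 * 50 + 0.17 * 75.3
T_est = 41.5 + 12.801
T_est = 54.301

54.301


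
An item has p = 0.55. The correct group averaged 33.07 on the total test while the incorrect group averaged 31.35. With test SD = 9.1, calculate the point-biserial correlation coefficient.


q = 1 - p = 0.45
rpb = ((M1 - M0) / SD) * sqrt(p * q)
rpb = ((33.07 - 31.35) / 9.1) * sqrt(0.55 * 0.45)
rpb = 0.094

0.094


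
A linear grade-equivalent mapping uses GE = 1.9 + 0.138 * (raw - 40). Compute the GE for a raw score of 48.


raw - median = 48 - 40 = 8
slope * diff = 0.138 * 8 = 1.104
GE = 1.9 + 1.104
GE = 3.004

3.004


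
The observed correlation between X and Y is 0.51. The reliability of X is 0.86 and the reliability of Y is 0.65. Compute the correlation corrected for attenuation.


r_corrected = rxy / sqrt(rxx * ryy)
= 0.51 / sqrt(0.86 * 0.65)
= 0.51 / sqrt(0.559)
= 0.51 / 0.747663
r_corrected = 0.6821

0.6821


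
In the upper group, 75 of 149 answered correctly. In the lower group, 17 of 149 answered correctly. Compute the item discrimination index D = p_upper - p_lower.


p_upper = 75/149 = 0.5034
p_lower = 17/149 = 0.1141
D = 0.5034 - 0.1141 = 0.3893

0.3893


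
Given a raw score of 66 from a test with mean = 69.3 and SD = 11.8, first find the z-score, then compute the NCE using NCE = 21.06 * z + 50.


z = (X - mean) / SD = (66 - 69.3) / 11.8
z = -3.3 / 11.8
z = -0.2797
NCE = NCE = 21.06z + 50
Carry z at full precision (z = -3.3 / 11.8) into the conversion:
NCE = 21.06 * (-3.3 / 11.8) + 50 = -69.498 / 11.8 + 50
NCE = -5.8897 + 50
NCE = 44.1103

44.1103


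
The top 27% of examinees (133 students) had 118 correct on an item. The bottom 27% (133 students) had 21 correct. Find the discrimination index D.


p_upper = 118/133 = 0.8872
p_lower = 21/133 = 0.1579
D = 0.8872 - 0.1579 = 0.7293

0.7293


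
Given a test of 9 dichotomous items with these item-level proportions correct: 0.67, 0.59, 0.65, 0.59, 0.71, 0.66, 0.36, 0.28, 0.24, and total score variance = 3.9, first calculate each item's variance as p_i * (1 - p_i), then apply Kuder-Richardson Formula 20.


For each item, compute p_i * q_i:
  Item 1: 0.67 * 0.33 = 0.2211
  Item 2: 0.59 * 0.41 = 0.2419
  Item 3: 0.65 * 0.35 = 0.2275
  Item 4: 0.59 * 0.41 = 0.2419
  Item 5: 0.71 * 0.29 = 0.2059
  Item 6: 0.66 * 0.34 = 0.2244
  Item 7: 0.36 * 0.64 = 0.2304
  Item 8: 0.28 * 0.72 = 0.2016
  Item 9: 0.24 * 0.76 = 0.1824
Sum(p_i * q_i) = 0.2211 + 0.2419 + 0.2275 + 0.2419 + 0.2059 + 0.2244 + 0.2304 + 0.2016 + 0.1824 = 1.9771
KR-20 = (k/(k-1)) * (1 - Sum(p_i*q_i) / Var_total)
= (9/8) * (1 - 1.9771/3.9)
= 1.125 * 0.4931
KR-20 = 0.5547

0.5547


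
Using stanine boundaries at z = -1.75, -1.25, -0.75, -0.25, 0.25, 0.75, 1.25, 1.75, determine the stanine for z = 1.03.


Stanine boundaries: [-1.75, -1.25, -0.75, -0.25, 0.25, 0.75, 1.25, 1.75]
z = 1.03
Check each boundary:
  z >= -1.75 -> could be stanine 2
  z >= -1.25 -> could be stanine 3
  z >= -0.75 -> could be stanine 4
  z >= -0.25 -> could be stanine 5
  z >= 0.25 -> could be stanine 6
  z >= 0.75 -> could be stanine 7
  z < 1.25
  z < 1.75
Highest qualifying boundary gives stanine = 7

7


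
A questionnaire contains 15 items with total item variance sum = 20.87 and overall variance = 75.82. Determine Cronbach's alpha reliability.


alpha = (k/(k-1)) * (1 - sum(si^2)/s_total^2)
= (15/14) * (1 - 20.87/75.82)
alpha = 0.7765

0.7765


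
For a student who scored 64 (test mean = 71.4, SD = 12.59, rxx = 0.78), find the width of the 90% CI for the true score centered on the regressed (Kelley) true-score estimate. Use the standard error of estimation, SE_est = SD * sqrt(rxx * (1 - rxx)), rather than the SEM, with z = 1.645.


True score estimate = 0.78*64 + 0.22*71.4 = 65.628
SE_est = SD * sqrt(rxx * (1 - rxx)) = 12.59 * sqrt(0.78 * 0.22) = 12.59 * sqrt(0.1716) = 5.215361
CI = T_est +/- z * SE_est, so width = 2 * z * SE_est = 2 * 1.645 * 5.215361
Width = 17.1585

17.1585


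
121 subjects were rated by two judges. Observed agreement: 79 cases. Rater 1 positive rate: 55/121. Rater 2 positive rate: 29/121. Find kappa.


P_o = 79/121 = 0.652893
P_e = (55*29 + 66*92) / 14641 = 0.523666
kappa = (P_o - P_e) / (1 - P_e)
kappa = (0.652893 - 0.523666) / (1 - 0.523666)
kappa = 0.2713

0.2713


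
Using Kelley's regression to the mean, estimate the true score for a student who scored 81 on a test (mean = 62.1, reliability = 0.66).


T_est = rxx * X + (1 - rxx) * mean
T_est = 0.66 * 81 + 0.34 * 62.1
T_est = 53.46 + 21.114
T_est = 74.574

74.574


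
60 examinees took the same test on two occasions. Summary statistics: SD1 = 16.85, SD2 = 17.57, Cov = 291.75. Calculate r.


r = cov(X,Y) / (SD_X * SD_Y)
r = 291.75 / (16.85 * 17.57)
r = 291.75 / 296.0545
r = 0.9855

0.9855


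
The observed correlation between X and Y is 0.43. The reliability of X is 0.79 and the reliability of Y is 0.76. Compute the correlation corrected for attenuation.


r_corrected = rxy / sqrt(rxx * ryy)
= 0.43 / sqrt(0.79 * 0.76)
= 0.43 / sqrt(0.6004)
= 0.43 / 0.774855
r_corrected = 0.5549

0.5549


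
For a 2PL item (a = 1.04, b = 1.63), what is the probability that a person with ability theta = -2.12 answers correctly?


a*(theta - b) = 1.04 * (-2.12 - 1.63) = -3.9
exp(--3.9) = 49.4024
P = 1 / (1 + 49.4024)
P = 0.0198

0.0198


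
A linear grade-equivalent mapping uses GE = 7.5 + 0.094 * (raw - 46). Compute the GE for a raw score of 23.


raw - median = 23 - 46 = -23
slope * diff = 0.094 * -23 = -2.162
GE = 7.5 + -2.162
GE = 5.338

5.338


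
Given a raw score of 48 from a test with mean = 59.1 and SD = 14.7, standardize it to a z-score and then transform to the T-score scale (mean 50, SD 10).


z = (X - mean) / SD = (48 - 59.1) / 14.7
z = -11.1 / 14.7
z = -0.7551
T-score = T = 50 + 10z
Carry z at full precision (z = -11.1 / 14.7) into the conversion:
T-score = 50 + 10 * (-11.1 / 14.7) = 50 + -111 / 14.7
T-score = 50 + -7.551
T-score = 42.449

42.449


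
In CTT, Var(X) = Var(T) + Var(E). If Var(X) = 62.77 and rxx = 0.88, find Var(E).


var_true = rxx * var_obs = 0.88 * 62.77 = 55.2376
var_error = var_obs - var_true
var_error = 62.77 - 55.2376
var_error = 7.5324

7.5324


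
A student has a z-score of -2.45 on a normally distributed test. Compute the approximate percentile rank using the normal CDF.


CDF(z) = 0.5 * (1 + erf(z/sqrt(2)))
erf(-1.7324) = -0.9857
CDF = 0.0071
Percentile rank = 0.0071 * 100 = 0.71

0.71


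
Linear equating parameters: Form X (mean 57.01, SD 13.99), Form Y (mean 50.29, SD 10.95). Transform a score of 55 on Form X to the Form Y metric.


slope = SD_Y / SD_X = 10.95 / 13.99 ~ 0.7827
intercept = mean_Y - slope * mean_X = 50.29 - (10.95 / 13.99) * 57.01 ~ 5.6682
Y = slope * X + intercept. To avoid rounding drift from the rounded slope/intercept, evaluate the equivalent form Y = mean_Y + SD_Y * (X - mean_X) / SD_X at full precision:
Y = 50.29 + 10.95 * (55 - 57.01) / 13.99
Y = 50.29 - 10.95 * 2.01 / 13.99
Y = 50.29 - 22.0095 / 13.99
Y = 50.29 - 1.5732
Y = 48.7168

48.7168


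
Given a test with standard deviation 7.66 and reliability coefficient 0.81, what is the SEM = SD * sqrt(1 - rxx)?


SEM = SD * sqrt(1 - rxx)
SEM = 7.66 * sqrt(1 - 0.81)
SEM = 7.66 * sqrt(0.19) = 7.66 * 0.43589
SEM = 3.3389

3.3389


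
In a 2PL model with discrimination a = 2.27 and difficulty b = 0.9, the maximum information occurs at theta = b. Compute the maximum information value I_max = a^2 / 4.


For 2PL, max info at theta = b = 0.9
I_max = a^2 / 4 = 2.27^2 / 4
= 5.1529 / 4
I_max = 1.2882

1.2882


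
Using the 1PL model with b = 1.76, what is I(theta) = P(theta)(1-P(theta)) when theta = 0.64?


P = 1/(1+exp(-(0.64-1.76))) = 0.246
I = P*(1-P) = 0.246 * 0.754
I = 0.1855

0.1855


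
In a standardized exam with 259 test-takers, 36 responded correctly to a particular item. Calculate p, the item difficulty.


Item difficulty p = number correct / total examinees
p = 36 / 259
p = 0.139

0.139


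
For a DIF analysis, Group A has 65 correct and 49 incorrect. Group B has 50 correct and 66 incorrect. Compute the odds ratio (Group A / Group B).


Odds_A = 65/49 = 1.3265
Odds_B = 50/66 = 0.7576
OR = Odds_A / Odds_B = 1.3265 / 0.7576
Exactly, OR = (65 * 66) / (49 * 50) = 4290 / 2450
OR = 1.751

1.751


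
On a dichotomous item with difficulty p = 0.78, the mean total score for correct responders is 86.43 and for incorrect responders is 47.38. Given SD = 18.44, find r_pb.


q = 1 - p = 0.22
rpb = ((M1 - M0) / SD) * sqrt(p * q)
rpb = ((86.43 - 47.38) / 18.44) * sqrt(0.78 * 0.22)
rpb = 0.8772

0.8772


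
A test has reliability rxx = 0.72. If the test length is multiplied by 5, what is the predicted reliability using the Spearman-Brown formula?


r_new = (n * rxx) / (1 + (n-1) * rxx)
r_new = (5 * 0.72) / (1 + 4 * 0.72)
r_new = 3.6 / 3.88
r_new = 0.9278

0.9278


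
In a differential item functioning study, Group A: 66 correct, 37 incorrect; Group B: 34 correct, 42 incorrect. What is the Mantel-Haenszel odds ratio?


Odds_A = 66/37 = 1.7838
Odds_B = 34/42 = 0.8095
OR = Odds_A / Odds_B = 1.7838 / 0.8095
Exactly, OR = (66 * 42) / (37 * 34) = 2772 / 1258
OR = 2.2035

2.2035


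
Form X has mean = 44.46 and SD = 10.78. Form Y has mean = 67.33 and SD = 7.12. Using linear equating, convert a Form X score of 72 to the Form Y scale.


slope = SD_Y / SD_X = 7.12 / 10.78 ~ 0.6605
intercept = mean_Y - slope * mean_X = 67.33 - (7.12 / 10.78) * 44.46 ~ 37.965
Y = slope * X + intercept. To avoid rounding drift from the rounded slope/intercept, evaluate the equivalent form Y = mean_Y + SD_Y * (X - mean_X) / SD_X at full precision:
Y = 67.33 + 7.12 * (72 - 44.46) / 10.78
Y = 67.33 + 7.12 * 27.54 / 10.78
Y = 67.33 + 196.0848 / 10.78
Y = 67.33 + 18.1897
Y = 85.5197

85.5197


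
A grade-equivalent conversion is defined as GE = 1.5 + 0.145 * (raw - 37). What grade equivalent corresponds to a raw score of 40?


raw - median = 40 - 37 = 3
slope * diff = 0.145 * 3 = 0.435
GE = 1.5 + 0.435
GE = 1.935

1.935


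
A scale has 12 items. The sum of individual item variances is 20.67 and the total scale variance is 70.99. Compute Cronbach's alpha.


alpha = (k/(k-1)) * (1 - sum(si^2)/s_total^2)
= (12/11) * (1 - 20.67/70.99)
alpha = 0.7733

0.7733


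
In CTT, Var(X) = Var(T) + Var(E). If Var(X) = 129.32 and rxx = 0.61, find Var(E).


var_true = rxx * var_obs = 0.61 * 129.32 = 78.8852
var_error = var_obs - var_true
var_error = 129.32 - 78.8852
var_error = 50.4348

50.4348


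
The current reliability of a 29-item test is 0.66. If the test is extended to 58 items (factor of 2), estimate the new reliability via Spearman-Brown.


r_new = (n * rxx) / (1 + (n-1) * rxx)
r_new = (2 * 0.66) / (1 + 1 * 0.66)
r_new = 1.32 / 1.66
r_new = 0.7952

0.7952


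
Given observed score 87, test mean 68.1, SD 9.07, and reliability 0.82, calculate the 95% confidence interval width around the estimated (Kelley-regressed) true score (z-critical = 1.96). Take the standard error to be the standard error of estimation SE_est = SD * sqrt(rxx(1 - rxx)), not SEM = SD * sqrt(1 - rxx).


True score estimate = 0.82*87 + 0.18*68.1 = 83.598
SE_est = SD * sqrt(rxx * (1 - rxx)) = 9.07 * sqrt(0.82 * 0.18) = 9.07 * sqrt(0.1476) = 3.48458
CI = T_est +/- z * SE_est, so width = 2 * z * SE_est = 2 * 1.96 * 3.48458
Width = 13.6596

13.6596


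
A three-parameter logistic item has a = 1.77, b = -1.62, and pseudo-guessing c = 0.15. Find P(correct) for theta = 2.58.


logit = 1.77*(2.58 - -1.62) = 7.434
P* = 1/(1 + exp(-7.434)) = 0.9994
P = 0.15 + (1 - 0.15) * 0.9994
P = 0.9995

0.9995


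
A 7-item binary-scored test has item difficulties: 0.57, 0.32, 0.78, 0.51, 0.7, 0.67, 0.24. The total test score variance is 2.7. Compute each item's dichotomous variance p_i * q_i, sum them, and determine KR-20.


For each item, compute p_i * q_i:
  Item 1: 0.57 * 0.43 = 0.2451
  Item 2: 0.32 * 0.68 = 0.2176
  Item 3: 0.78 * 0.22 = 0.1716
  Item 4: 0.51 * 0.49 = 0.2499
  Item 5: 0.7 * 0.3 = 0.21
  Item 6: 0.67 * 0.33 = 0.2211
  Item 7: 0.24 * 0.76 = 0.1824
Sum(p_i * q_i) = 0.2451 + 0.2176 + 0.1716 + 0.2499 + 0.21 + 0.2211 + 0.1824 = 1.4977
KR-20 = (k/(k-1)) * (1 - Sum(p_i*q_i) / Var_total)
= (7/6) * (1 - 1.4977/2.7)
= 1.1667 * 0.4453
KR-20 = 0.5195

0.5195


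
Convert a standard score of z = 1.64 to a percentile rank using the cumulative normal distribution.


CDF(z) = 0.5 * (1 + erf(z/sqrt(2)))
erf(1.1597) = 0.899
CDF = 0.9495
Percentile rank = 0.9495 * 100 = 94.95

94.95


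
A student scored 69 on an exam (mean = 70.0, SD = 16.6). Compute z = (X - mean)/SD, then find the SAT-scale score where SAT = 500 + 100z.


z = (X - mean) / SD = (69 - 70.0) / 16.6
z = -1.0 / 16.6
z = -0.0602
SAT-scale = SAT = 500 + 100z
Carry z at full precision (z = -1.0 / 16.6) into the conversion:
SAT-scale = 500 + 100 * (-1.0 / 16.6) = 500 + -100 / 16.6
SAT-scale = 500 + -6.0241
SAT-scale = 493.9759

493.9759


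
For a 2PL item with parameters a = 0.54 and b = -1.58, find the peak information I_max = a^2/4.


For 2PL, max info at theta = b = -1.58
I_max = a^2 / 4 = 0.54^2 / 4
= 0.2916 / 4
I_max = 0.0729

0.0729


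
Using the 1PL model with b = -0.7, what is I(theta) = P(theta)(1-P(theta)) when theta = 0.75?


P = 1/(1+exp(-(0.75--0.7))) = 0.81
I = P*(1-P) = 0.81 * 0.19
I = 0.1539

0.1539


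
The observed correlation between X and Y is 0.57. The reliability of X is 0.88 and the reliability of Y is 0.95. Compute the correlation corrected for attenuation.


r_corrected = rxy / sqrt(rxx * ryy)
= 0.57 / sqrt(0.88 * 0.95)
= 0.57 / sqrt(0.836)
= 0.57 / 0.91433
r_corrected = 0.6234

0.6234


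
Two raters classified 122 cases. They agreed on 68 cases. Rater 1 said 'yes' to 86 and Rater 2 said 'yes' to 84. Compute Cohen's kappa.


P_o = 68/122 = 0.557377
P_e = (86*84 + 36*38) / 14884 = 0.577264
kappa = (P_o - P_e) / (1 - P_e)
kappa = (0.557377 - 0.577264) / (1 - 0.577264)
kappa = -0.047

-0.047


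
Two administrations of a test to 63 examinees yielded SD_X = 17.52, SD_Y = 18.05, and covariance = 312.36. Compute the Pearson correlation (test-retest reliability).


r = cov(X,Y) / (SD_X * SD_Y)
r = 312.36 / (17.52 * 18.05)
r = 312.36 / 316.236
r = 0.9877

0.9877


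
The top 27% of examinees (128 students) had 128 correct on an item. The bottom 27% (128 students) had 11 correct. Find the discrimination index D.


p_upper = 128/128 = 1.0
p_lower = 11/128 = 0.0859
D = 1.0 - 0.0859 = 0.9141

0.9141


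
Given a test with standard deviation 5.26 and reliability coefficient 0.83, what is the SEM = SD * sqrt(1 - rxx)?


SEM = SD * sqrt(1 - rxx)
SEM = 5.26 * sqrt(1 - 0.83)
SEM = 5.26 * sqrt(0.17) = 5.26 * 0.412311
SEM = 2.1688

2.1688
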